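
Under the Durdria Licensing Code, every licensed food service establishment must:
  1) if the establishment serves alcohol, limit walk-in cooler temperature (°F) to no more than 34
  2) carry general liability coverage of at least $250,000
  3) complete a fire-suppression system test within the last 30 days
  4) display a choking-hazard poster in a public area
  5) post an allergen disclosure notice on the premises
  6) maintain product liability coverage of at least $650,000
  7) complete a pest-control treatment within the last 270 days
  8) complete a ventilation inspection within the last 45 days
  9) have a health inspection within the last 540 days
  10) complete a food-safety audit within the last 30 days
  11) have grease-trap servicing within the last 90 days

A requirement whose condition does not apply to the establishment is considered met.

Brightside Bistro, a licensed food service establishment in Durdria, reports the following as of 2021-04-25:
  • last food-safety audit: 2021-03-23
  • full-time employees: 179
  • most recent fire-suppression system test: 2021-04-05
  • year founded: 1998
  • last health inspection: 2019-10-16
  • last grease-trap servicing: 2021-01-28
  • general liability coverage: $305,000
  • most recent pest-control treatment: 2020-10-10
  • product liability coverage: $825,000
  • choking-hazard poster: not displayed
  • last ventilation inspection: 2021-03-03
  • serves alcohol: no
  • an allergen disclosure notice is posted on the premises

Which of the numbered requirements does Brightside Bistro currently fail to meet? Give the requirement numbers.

4, 8, 9, 10

1. condition 'serves alcohol' does not hold → requirement n/a → met
2. general liability coverage $305,000 ≥ $250,000 → met
3. fire-suppression system test 20 days ago vs limit 30 → met
4. choking-hazard poster absent → not met
5. allergen disclosure notice present → met
6. product liability coverage $825,000 ≥ $650,000 → met
7. pest-control treatment 197 days ago vs limit 270 → met
8. ventilation inspection 53 days ago vs limit 45 → not met
9. health inspection 557 days ago vs limit 540 → not met
10. food-safety audit 33 days ago vs limit 30 → not met
11. grease-trap servicing 87 days ago vs limit 90 → met
Not met: 4, 8, 9, 10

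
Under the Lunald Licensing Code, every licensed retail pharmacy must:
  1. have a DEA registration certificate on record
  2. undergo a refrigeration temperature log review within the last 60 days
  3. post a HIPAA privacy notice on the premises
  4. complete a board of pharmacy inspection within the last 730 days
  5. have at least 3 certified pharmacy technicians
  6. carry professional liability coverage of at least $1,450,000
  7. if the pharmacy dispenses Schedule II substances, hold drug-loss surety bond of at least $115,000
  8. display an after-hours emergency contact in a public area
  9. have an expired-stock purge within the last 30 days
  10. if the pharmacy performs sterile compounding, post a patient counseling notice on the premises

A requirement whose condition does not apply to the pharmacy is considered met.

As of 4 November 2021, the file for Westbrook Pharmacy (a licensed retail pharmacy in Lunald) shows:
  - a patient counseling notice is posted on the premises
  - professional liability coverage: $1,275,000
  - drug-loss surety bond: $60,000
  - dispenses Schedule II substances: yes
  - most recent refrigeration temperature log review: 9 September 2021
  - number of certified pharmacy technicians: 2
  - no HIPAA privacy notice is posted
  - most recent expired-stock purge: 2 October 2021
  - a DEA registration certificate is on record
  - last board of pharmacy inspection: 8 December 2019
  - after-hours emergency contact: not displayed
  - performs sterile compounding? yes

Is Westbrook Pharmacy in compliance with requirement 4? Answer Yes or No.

Yes

4. board of pharmacy inspection 697 days ago vs limit 730 → met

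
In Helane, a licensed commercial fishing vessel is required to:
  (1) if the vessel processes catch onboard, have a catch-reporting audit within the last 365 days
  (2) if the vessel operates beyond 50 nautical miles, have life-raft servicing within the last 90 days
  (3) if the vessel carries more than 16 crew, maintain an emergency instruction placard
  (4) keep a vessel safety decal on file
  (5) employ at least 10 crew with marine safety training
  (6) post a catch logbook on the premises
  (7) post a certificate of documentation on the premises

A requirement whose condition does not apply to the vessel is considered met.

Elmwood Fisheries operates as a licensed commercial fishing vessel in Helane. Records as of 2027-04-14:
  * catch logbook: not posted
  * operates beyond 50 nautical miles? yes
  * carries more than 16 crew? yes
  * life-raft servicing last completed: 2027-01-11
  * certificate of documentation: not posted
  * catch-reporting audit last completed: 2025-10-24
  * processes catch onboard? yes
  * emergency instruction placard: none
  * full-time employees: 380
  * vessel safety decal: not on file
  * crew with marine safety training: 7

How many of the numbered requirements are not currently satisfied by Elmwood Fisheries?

7

1. condition 'processes catch onboard' holds; catch-reporting audit 537 days ago vs limit 365 → not met
2. condition 'operates beyond 50 nautical miles' holds; life-raft servicing 93 days ago vs limit 90 → not met
3. condition 'carries more than 16 crew' holds; emergency instruction placard absent → not met
4. vessel safety decal absent → not met
5. crew with marine safety training 7 < 10 → not met
6. catch logbook absent → not met
7. certificate of documentation absent → not met
Not met: 7 of 7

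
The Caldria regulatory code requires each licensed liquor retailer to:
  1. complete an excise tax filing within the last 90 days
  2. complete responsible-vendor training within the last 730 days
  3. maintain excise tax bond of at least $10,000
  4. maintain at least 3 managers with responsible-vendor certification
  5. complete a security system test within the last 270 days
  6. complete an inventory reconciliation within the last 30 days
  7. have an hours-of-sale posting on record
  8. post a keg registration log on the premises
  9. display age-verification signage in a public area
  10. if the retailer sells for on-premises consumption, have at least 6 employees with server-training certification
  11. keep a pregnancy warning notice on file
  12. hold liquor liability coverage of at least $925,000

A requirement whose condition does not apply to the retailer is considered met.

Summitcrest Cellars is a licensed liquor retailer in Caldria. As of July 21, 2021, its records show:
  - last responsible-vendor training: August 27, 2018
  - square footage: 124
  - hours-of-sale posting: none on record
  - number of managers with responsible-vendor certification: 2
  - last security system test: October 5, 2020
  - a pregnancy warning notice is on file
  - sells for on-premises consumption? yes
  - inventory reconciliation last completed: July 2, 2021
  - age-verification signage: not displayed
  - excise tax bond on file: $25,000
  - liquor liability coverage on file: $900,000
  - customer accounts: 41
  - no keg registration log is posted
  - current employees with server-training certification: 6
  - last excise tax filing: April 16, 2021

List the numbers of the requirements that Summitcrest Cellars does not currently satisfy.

1. excise tax filing 96 days ago vs limit 90 → not met
2. responsible-vendor training 1059 days ago vs limit 730 → not met
3. excise tax bond $25,000 ≥ $10,000 → met
4. managers with responsible-vendor certification 2 < 3 → not met
5. security system test 289 days ago vs limit 270 → not met
6. inventory reconciliation 19 days ago vs limit 30 → met
7. hours-of-sale posting absent → not met
8. keg registration log absent → not met
9. age-verification signage absent → not met
10. condition 'sells for on-premises consumption' holds; employees with server-training certification 6 ≥ 6 → met
11. pregnancy warning notice present → met
12. liquor liability coverage $900,000 < $925,000 → not met
Not met: 1, 2, 4, 5, 7, 8, 9, 12

1, 2, 4, 5, 7, 8, 9, 12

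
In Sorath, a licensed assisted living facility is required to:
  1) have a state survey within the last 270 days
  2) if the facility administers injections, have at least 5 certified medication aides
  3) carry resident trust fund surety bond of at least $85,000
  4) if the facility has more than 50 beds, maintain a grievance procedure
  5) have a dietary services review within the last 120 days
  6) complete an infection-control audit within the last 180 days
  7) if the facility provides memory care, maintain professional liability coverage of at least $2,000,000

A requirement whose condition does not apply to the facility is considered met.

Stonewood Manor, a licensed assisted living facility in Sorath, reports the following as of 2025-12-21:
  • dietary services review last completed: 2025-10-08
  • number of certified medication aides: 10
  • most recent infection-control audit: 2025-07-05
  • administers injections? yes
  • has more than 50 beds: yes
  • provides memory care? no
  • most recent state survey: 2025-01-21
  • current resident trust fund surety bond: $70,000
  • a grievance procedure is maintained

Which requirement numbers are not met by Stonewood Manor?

1, 3

1. state survey 334 days ago vs limit 270 → not met
2. condition 'administers injections' holds; certified medication aides 10 ≥ 5 → met
3. resident trust fund surety bond $70,000 < $85,000 → not met
4. condition 'has more than 50 beds' holds; grievance procedure present → met
5. dietary services review 74 days ago vs limit 120 → met
6. infection-control audit 169 days ago vs limit 180 → met
7. condition 'provides memory care' does not hold → requirement n/a → met
Not met: 1, 3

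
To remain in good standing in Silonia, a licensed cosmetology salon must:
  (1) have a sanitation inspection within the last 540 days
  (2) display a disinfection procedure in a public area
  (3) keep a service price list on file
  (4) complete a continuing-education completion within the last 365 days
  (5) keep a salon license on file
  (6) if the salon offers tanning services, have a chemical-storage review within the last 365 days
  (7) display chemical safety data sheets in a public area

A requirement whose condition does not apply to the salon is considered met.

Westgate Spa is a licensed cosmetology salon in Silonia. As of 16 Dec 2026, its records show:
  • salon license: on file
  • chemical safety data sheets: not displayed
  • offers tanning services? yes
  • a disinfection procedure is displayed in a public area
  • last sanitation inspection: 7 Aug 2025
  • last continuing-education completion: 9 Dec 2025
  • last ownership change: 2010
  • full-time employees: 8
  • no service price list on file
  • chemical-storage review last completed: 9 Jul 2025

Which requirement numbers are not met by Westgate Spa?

1. sanitation inspection 496 days ago vs limit 540 → met
2. disinfection procedure present → met
3. service price list absent → not met
4. continuing-education completion 372 days ago vs limit 365 → not met
5. salon license present → met
6. condition 'offers tanning services' holds; chemical-storage review 525 days ago vs limit 365 → not met
7. chemical safety data sheets absent → not met
Not met: 3, 4, 6, 7

3, 4, 6, 7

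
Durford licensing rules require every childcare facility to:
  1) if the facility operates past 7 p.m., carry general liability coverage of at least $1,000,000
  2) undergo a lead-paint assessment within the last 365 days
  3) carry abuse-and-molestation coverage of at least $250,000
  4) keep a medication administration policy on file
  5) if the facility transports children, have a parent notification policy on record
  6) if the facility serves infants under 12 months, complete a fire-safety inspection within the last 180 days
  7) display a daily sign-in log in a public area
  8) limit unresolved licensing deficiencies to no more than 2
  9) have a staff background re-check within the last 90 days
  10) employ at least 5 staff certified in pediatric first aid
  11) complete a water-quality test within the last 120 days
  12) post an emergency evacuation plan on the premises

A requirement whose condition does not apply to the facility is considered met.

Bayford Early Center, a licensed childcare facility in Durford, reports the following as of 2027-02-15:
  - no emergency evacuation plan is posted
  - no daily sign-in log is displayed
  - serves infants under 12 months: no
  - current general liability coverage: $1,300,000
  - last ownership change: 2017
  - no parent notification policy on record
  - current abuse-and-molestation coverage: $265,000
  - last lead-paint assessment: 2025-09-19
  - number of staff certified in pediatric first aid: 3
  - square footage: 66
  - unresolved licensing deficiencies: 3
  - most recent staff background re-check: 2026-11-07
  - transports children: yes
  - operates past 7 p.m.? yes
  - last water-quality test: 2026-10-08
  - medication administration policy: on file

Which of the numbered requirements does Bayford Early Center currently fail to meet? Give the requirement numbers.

1. condition 'operates past 7 p.m.' holds; general liability coverage $1,300,000 ≥ $1,000,000 → met
2. lead-paint assessment 514 days ago vs limit 365 → not met
3. abuse-and-molestation coverage $265,000 ≥ $250,000 → met
4. medication administration policy present → met
5. condition 'transports children' holds; parent notification policy absent → not met
6. condition 'serves infants under 12 months' does not hold → requirement n/a → met
7. daily sign-in log absent → not met
8. unresolved licensing deficiencies 3 > 2 → not met
9. staff background re-check 100 days ago vs limit 90 → not met
10. staff certified in pediatric first aid 3 < 5 → not met
11. water-quality test 130 days ago vs limit 120 → not met
12. emergency evacuation plan absent → not met
Not met: 2, 5, 7, 8, 9, 10, 11, 12

2, 5, 7, 8, 9, 10, 11, 12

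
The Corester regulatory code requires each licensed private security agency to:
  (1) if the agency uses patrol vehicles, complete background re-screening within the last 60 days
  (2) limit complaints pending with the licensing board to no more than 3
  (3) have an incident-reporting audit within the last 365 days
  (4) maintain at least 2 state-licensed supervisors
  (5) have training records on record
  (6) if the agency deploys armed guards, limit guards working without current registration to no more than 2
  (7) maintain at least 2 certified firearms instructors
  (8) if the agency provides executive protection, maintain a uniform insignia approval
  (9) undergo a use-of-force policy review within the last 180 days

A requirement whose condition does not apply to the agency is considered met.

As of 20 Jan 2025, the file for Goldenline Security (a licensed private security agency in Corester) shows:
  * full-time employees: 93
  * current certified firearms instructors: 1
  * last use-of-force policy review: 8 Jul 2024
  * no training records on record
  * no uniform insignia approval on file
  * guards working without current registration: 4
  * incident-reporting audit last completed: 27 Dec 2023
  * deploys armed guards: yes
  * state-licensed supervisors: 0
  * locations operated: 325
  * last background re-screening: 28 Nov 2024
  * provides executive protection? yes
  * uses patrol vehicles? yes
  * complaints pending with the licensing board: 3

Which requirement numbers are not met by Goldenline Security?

1. condition 'uses patrol vehicles' holds; background re-screening 53 days ago vs limit 60 → met
2. complaints pending with the licensing board 3 ≤ 3 → met
3. incident-reporting audit 390 days ago vs limit 365 → not met
4. state-licensed supervisors 0 < 2 → not met
5. training records absent → not met
6. condition 'deploys armed guards' holds; guards working without current registration 4 > 2 → not met
7. certified firearms instructors 1 < 2 → not met
8. condition 'provides executive protection' holds; uniform insignia approval absent → not met
9. use-of-force policy review 196 days ago vs limit 180 → not met
Not met: 3, 4, 5, 6, 7, 8, 9

3, 4, 5, 6, 7, 8, 9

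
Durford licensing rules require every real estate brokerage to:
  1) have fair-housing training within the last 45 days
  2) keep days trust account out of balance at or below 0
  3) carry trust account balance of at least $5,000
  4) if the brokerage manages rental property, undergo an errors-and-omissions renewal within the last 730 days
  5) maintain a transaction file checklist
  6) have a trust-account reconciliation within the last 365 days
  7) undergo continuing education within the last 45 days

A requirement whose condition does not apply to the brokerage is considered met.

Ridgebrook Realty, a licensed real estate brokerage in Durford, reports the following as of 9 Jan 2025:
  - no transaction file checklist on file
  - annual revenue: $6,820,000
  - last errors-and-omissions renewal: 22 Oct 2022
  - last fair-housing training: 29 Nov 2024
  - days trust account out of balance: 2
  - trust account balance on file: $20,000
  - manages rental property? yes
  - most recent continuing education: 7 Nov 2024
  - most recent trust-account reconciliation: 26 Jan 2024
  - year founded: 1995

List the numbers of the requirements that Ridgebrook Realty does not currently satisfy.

2, 4, 5, 7

1. fair-housing training 41 days ago vs limit 45 → met
2. days trust account out of balance 2 > 0 → not met
3. trust account balance $20,000 ≥ $5,000 → met
4. condition 'manages rental property' holds; errors-and-omissions renewal 810 days ago vs limit 730 → not met
5. transaction file checklist absent → not met
6. trust-account reconciliation 349 days ago vs limit 365 → met
7. continuing education 63 days ago vs limit 45 → not met
Not met: 2, 4, 5, 7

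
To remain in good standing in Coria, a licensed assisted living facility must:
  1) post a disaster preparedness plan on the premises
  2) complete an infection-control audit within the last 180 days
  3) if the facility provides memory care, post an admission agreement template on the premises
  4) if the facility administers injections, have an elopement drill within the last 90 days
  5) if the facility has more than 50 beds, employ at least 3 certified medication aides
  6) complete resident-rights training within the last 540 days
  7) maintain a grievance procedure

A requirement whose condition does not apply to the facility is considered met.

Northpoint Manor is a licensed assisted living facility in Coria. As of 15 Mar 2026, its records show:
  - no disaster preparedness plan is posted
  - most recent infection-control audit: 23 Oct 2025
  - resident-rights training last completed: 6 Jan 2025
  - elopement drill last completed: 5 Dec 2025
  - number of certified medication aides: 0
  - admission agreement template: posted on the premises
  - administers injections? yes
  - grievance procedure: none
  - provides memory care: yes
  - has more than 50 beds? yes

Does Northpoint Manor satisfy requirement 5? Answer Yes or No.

No

5. condition 'has more than 50 beds' holds; certified medication aides 0 < 3 → not met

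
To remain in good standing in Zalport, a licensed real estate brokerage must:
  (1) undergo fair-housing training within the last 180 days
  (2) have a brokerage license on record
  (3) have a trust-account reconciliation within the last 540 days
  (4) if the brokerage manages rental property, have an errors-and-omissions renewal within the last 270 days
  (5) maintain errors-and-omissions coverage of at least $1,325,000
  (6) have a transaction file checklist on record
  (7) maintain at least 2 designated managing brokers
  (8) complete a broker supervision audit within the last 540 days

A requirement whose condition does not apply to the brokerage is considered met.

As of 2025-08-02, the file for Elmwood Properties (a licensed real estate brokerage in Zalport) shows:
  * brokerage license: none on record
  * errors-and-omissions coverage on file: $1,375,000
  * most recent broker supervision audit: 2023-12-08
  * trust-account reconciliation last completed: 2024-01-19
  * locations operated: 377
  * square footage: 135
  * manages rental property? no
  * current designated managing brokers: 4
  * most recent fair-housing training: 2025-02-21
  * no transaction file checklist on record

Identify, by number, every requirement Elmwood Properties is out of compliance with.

2, 3, 6, 8

1. fair-housing training 162 days ago vs limit 180 → met
2. brokerage license absent → not met
3. trust-account reconciliation 561 days ago vs limit 540 → not met
4. condition 'manages rental property' does not hold → requirement n/a → met
5. errors-and-omissions coverage $1,375,000 ≥ $1,325,000 → met
6. transaction file checklist absent → not met
7. designated managing brokers 4 ≥ 2 → met
8. broker supervision audit 603 days ago vs limit 540 → not met
Not met: 2, 3, 6, 8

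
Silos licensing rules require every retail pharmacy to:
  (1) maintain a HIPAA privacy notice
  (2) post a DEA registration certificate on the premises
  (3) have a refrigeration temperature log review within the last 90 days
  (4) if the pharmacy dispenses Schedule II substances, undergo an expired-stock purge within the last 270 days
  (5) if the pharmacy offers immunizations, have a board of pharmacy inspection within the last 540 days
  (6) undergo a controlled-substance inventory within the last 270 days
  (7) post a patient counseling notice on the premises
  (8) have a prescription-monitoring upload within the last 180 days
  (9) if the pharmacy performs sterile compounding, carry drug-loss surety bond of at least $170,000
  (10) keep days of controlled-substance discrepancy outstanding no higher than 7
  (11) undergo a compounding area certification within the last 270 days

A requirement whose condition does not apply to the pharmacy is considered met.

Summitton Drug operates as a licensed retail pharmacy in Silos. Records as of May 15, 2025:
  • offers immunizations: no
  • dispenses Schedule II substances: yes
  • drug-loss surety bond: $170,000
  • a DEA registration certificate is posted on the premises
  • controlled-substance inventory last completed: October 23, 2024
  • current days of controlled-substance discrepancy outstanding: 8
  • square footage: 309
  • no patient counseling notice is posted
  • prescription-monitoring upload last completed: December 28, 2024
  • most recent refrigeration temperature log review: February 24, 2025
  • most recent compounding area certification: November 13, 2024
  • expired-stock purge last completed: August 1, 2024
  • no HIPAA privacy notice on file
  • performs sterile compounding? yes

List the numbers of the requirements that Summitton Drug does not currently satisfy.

1. HIPAA privacy notice absent → not met
2. DEA registration certificate present → met
3. refrigeration temperature log review 80 days ago vs limit 90 → met
4. condition 'dispenses Schedule II substances' holds; expired-stock purge 287 days ago vs limit 270 → not met
5. condition 'offers immunizations' does not hold → requirement n/a → met
6. controlled-substance inventory 204 days ago vs limit 270 → met
7. patient counseling notice absent → not met
8. prescription-monitoring upload 138 days ago vs limit 180 → met
9. condition 'performs sterile compounding' holds; drug-loss surety bond $170,000 ≥ $170,000 → met
10. days of controlled-substance discrepancy outstanding 8 > 7 → not met
11. compounding area certification 183 days ago vs limit 270 → met
Not met: 1, 4, 7, 10

1, 4, 7, 10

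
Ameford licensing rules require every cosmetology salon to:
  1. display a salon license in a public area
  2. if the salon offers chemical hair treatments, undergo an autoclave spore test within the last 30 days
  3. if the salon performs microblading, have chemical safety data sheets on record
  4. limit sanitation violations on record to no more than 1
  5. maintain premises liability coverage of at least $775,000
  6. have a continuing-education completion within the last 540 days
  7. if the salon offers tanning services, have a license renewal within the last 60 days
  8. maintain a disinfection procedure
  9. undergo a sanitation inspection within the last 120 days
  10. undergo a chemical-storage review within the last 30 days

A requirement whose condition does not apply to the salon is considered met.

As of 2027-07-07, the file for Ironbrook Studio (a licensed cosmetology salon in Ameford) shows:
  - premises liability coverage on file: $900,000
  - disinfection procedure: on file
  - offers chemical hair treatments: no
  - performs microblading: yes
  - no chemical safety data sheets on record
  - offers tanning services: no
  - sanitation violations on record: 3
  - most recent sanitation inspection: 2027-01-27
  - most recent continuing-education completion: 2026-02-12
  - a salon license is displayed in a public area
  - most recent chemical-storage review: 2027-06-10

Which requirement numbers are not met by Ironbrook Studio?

1. salon license present → met
2. condition 'offers chemical hair treatments' does not hold → requirement n/a → met
3. condition 'performs microblading' holds; chemical safety data sheets absent → not met
4. sanitation violations on record 3 > 1 → not met
5. premises liability coverage $900,000 ≥ $775,000 → met
6. continuing-education completion 510 days ago vs limit 540 → met
7. condition 'offers tanning services' does not hold → requirement n/a → met
8. disinfection procedure present → met
9. sanitation inspection 161 days ago vs limit 120 → not met
10. chemical-storage review 27 days ago vs limit 30 → met
Not met: 3, 4, 9

3, 4, 9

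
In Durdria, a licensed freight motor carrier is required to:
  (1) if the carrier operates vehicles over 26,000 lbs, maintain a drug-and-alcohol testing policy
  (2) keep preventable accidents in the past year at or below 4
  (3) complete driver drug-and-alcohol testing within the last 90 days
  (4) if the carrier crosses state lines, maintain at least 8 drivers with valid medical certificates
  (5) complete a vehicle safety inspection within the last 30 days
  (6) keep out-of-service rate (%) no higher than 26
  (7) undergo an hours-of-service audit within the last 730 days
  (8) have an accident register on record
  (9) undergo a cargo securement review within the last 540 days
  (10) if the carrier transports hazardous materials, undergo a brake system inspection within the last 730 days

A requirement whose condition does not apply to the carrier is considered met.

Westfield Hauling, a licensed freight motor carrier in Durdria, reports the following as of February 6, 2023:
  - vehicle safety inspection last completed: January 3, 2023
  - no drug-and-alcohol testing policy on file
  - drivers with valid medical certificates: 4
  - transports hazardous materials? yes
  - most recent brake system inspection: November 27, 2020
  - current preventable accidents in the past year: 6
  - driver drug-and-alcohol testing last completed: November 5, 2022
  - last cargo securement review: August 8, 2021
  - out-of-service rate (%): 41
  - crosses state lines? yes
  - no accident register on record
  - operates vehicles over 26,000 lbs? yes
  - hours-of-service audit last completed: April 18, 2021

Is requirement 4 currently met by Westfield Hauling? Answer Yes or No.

4. condition 'crosses state lines' holds; drivers with valid medical certificates 4 < 8 → not met

No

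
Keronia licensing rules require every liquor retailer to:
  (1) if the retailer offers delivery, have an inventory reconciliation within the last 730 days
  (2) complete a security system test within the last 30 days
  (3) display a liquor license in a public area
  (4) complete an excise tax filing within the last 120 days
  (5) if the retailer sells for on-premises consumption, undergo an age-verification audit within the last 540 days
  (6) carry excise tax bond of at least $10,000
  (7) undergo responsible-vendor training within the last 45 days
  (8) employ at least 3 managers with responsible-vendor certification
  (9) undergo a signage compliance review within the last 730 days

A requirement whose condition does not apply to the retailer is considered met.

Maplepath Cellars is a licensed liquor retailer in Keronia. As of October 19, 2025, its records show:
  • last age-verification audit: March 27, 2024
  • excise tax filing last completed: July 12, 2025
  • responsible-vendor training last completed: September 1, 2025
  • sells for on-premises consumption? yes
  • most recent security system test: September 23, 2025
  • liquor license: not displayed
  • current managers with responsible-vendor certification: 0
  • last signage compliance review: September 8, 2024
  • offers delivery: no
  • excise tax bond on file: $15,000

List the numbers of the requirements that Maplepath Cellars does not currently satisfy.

1. condition 'offers delivery' does not hold → requirement n/a → met
2. security system test 26 days ago vs limit 30 → met
3. liquor license absent → not met
4. excise tax filing 99 days ago vs limit 120 → met
5. condition 'sells for on-premises consumption' holds; age-verification audit 571 days ago vs limit 540 → not met
6. excise tax bond $15,000 ≥ $10,000 → met
7. responsible-vendor training 48 days ago vs limit 45 → not met
8. managers with responsible-vendor certification 0 < 3 → not met
9. signage compliance review 406 days ago vs limit 730 → met
Not met: 3, 5, 7, 8

3, 5, 7, 8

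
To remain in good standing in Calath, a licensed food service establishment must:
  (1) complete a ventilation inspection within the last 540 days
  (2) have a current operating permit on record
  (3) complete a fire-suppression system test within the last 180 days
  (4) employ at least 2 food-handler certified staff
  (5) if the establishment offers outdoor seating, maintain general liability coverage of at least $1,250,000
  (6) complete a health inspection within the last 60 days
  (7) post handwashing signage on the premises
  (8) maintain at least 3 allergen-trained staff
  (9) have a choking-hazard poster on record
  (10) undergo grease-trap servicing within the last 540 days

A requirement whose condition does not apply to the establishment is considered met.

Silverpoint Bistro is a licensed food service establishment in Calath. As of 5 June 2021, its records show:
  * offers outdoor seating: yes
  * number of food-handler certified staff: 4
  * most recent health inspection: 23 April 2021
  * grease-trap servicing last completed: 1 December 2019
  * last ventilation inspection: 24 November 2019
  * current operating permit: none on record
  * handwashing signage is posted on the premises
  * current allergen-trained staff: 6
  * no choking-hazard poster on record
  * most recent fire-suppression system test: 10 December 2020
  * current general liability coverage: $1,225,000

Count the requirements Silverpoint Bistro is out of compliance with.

1. ventilation inspection 559 days ago vs limit 540 → not met
2. current operating permit absent → not met
3. fire-suppression system test 177 days ago vs limit 180 → met
4. food-handler certified staff 4 ≥ 2 → met
5. condition 'offers outdoor seating' holds; general liability coverage $1,225,000 < $1,250,000 → not met
6. health inspection 43 days ago vs limit 60 → met
7. handwashing signage present → met
8. allergen-trained staff 6 ≥ 3 → met
9. choking-hazard poster absent → not met
10. grease-trap servicing 552 days ago vs limit 540 → not met
Not met: 5 of 10

5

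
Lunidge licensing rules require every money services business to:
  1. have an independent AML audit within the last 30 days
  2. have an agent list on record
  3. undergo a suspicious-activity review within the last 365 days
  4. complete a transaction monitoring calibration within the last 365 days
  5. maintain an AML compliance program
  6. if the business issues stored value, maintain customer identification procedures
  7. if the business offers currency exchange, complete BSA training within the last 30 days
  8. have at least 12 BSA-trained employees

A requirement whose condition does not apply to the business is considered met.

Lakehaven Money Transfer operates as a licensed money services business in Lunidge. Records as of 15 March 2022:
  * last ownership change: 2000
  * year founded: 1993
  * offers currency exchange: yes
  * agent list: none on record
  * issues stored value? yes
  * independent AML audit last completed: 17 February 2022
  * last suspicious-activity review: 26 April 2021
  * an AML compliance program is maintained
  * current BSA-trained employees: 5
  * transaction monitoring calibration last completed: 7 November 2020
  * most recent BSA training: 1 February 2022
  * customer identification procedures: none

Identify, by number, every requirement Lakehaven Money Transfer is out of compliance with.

2, 4, 6, 7, 8

1. independent AML audit 26 days ago vs limit 30 → met
2. agent list absent → not met
3. suspicious-activity review 323 days ago vs limit 365 → met
4. transaction monitoring calibration 493 days ago vs limit 365 → not met
5. AML compliance program present → met
6. condition 'issues stored value' holds; customer identification procedures absent → not met
7. condition 'offers currency exchange' holds; BSA training 42 days ago vs limit 30 → not met
8. BSA-trained employees 5 < 12 → not met
Not met: 2, 4, 6, 7, 8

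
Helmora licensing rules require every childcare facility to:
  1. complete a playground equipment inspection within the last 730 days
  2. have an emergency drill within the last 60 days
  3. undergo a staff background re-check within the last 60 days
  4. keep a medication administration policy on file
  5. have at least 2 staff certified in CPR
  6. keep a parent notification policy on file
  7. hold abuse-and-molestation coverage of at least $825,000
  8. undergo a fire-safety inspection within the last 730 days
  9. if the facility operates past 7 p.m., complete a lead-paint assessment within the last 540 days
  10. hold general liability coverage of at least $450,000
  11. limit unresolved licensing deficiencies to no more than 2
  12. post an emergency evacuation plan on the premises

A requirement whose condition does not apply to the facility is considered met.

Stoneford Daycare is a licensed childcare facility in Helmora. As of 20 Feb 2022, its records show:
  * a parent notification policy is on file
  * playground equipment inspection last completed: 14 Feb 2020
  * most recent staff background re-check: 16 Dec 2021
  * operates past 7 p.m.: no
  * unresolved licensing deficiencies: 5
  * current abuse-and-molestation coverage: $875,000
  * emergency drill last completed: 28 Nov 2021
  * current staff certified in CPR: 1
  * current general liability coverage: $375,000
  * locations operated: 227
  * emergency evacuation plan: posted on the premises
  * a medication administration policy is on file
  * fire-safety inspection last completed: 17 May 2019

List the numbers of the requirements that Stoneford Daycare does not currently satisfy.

1. playground equipment inspection 737 days ago vs limit 730 → not met
2. emergency drill 84 days ago vs limit 60 → not met
3. staff background re-check 66 days ago vs limit 60 → not met
4. medication administration policy present → met
5. staff certified in CPR 1 < 2 → not met
6. parent notification policy present → met
7. abuse-and-molestation coverage $875,000 ≥ $825,000 → met
8. fire-safety inspection 1010 days ago vs limit 730 → not met
9. condition 'operates past 7 p.m.' does not hold → requirement n/a → met
10. general liability coverage $375,000 < $450,000 → not met
11. unresolved licensing deficiencies 5 > 2 → not met
12. emergency evacuation plan present → met
Not met: 1, 2, 3, 5, 8, 10, 11

1, 2, 3, 5, 8, 10, 11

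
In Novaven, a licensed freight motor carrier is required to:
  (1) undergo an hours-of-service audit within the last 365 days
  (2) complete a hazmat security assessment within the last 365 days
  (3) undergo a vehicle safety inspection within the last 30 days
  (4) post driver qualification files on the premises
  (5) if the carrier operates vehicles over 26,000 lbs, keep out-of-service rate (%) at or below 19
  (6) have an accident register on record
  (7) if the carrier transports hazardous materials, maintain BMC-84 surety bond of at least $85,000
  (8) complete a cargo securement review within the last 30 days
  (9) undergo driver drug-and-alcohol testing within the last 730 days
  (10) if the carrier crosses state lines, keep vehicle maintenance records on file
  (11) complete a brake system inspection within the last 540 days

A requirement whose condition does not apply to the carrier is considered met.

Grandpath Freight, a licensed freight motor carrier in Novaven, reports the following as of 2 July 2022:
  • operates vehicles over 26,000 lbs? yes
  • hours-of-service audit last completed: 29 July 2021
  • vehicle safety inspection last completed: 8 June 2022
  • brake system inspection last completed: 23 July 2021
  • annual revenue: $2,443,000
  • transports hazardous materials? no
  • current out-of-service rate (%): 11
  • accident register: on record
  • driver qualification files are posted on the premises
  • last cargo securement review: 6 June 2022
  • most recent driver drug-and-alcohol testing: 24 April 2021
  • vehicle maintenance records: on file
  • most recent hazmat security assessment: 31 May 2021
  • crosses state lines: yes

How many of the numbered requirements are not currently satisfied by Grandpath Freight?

1. hours-of-service audit 338 days ago vs limit 365 → met
2. hazmat security assessment 397 days ago vs limit 365 → not met
3. vehicle safety inspection 24 days ago vs limit 30 → met
4. driver qualification files present → met
5. condition 'operates vehicles over 26,000 lbs' holds; out-of-service rate (%) 11 ≤ 19 → met
6. accident register present → met
7. condition 'transports hazardous materials' does not hold → requirement n/a → met
8. cargo securement review 26 days ago vs limit 30 → met
9. driver drug-and-alcohol testing 434 days ago vs limit 730 → met
10. condition 'crosses state lines' holds; vehicle maintenance records present → met
11. brake system inspection 344 days ago vs limit 540 → met
Not met: 1 of 11

1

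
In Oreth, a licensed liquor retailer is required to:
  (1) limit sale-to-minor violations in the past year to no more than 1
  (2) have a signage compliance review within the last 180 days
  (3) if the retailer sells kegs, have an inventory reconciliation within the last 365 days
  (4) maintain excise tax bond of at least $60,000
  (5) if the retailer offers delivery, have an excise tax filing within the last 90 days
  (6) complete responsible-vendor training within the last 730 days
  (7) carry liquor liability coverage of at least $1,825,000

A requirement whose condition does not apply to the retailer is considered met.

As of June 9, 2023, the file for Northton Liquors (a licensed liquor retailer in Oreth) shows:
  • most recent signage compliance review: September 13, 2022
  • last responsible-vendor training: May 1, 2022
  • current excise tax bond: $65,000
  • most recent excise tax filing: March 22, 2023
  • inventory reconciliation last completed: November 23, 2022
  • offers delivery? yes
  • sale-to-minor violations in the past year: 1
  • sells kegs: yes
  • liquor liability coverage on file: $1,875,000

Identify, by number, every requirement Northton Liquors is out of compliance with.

1. sale-to-minor violations in the past year 1 ≤ 1 → met
2. signage compliance review 269 days ago vs limit 180 → not met
3. condition 'sells kegs' holds; inventory reconciliation 198 days ago vs limit 365 → met
4. excise tax bond $65,000 ≥ $60,000 → met
5. condition 'offers delivery' holds; excise tax filing 79 days ago vs limit 90 → met
6. responsible-vendor training 404 days ago vs limit 730 → met
7. liquor liability coverage $1,875,000 ≥ $1,825,000 → met
Not met: 2

2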